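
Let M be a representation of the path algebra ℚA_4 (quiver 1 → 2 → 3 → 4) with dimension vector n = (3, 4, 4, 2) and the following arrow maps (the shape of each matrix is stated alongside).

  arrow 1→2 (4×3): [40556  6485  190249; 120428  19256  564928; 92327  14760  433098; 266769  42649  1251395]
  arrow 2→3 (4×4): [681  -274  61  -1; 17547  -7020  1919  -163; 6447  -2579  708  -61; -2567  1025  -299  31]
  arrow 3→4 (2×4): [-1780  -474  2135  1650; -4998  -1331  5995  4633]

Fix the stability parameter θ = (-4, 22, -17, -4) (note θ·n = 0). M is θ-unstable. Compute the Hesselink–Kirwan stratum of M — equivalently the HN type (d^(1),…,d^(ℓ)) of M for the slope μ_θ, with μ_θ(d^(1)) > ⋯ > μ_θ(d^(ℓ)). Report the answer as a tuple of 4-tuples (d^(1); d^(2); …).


Barcode: M ≅ I[1,1], I[1,2], I[1,4], I[2,3], I[2,4], I[3,3]. HN layers by μ_θ (5 steps, strictly decreasing):
  μ^(1)=22; μ^(2)=5/2; μ^(3)=1/3; μ^(4)=-4; μ^(5)=-17

((0, 1, 0, 0); (0, 1, 1, 0); (0, 2, 2, 2); (3, 0, 0, 0); (0, 0, 1, 0))


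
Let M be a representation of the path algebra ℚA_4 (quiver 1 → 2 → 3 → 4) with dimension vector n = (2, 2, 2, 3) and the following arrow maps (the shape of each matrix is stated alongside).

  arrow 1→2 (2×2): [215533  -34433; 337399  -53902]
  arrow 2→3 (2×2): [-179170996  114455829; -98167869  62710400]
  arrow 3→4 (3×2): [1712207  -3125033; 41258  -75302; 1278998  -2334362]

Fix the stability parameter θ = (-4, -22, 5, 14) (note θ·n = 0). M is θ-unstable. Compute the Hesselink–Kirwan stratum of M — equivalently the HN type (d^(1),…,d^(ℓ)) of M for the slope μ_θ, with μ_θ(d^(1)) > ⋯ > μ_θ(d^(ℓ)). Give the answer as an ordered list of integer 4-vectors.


Barcode: M ≅ I[1,3], I[1,4], I[4,4]^2. HN layers by μ_θ (3 steps, strictly decreasing):
  μ^(1)=14; μ^(2)=5; μ^(3)=-13

((0, 0, 0, 3); (0, 0, 2, 0); (2, 2, 0, 0))


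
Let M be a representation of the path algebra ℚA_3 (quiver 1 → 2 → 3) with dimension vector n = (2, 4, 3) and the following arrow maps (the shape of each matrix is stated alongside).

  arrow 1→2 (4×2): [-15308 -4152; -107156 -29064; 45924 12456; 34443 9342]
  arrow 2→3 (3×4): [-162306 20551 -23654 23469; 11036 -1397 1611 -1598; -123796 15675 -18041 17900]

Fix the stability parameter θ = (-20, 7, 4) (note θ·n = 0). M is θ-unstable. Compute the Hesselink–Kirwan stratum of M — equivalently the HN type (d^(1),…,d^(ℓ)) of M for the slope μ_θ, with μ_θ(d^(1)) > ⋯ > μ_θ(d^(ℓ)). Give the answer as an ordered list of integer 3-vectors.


Barcode: M ≅ I[1,1], I[1,3], I[2,2], I[2,3]^2. HN layers by μ_θ (3 steps, strictly decreasing):
  μ^(1)=7; μ^(2)=11/2; μ^(3)=-20

((0, 1, 0); (0, 3, 3); (2, 0, 0))


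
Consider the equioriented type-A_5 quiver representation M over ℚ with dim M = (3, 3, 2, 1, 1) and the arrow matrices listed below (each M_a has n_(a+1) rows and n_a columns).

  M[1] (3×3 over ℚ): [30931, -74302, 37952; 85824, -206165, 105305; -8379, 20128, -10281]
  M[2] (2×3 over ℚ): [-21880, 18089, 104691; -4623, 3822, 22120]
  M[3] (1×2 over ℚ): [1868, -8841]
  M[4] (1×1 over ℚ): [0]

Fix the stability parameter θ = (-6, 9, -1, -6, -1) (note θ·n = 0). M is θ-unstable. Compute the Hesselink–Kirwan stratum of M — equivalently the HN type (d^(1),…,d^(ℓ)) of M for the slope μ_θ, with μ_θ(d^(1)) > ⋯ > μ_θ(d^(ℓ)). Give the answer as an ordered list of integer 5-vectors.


Via rank(M_{q-1}∘⋯∘M_p): M ≅ I[1,2], I[1,3], I[1,4], I[5,5].
μ_θ-semistable layers: μ^(1)=9; μ^(2)=4; μ^(3)=2/3; μ^(4)=-1; μ^(5)=-6

((0, 1, 0, 0, 0); (0, 1, 1, 0, 0); (0, 1, 1, 1, 0); (0, 0, 0, 0, 1); (3, 0, 0, 0, 0))


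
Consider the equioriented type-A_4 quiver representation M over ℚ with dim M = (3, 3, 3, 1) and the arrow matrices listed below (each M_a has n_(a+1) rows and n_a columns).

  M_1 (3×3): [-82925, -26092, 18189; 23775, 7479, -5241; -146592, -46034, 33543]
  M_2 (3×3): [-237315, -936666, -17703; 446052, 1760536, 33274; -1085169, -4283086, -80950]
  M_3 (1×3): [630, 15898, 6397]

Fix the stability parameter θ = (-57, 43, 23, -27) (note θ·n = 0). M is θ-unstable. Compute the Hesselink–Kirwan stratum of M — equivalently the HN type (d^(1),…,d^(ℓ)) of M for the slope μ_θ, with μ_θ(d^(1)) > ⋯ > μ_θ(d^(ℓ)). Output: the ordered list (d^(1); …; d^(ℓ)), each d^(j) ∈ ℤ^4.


Interval decomposition of M: I[1,2], I[1,3], I[1,4], I[3,3].
HN type (ℓ=5): μ^(1)=43; μ^(2)=33; μ^(3)=23; μ^(4)=13; μ^(5)=-57

((0, 1, 0, 0); (0, 1, 1, 0); (0, 0, 1, 0); (0, 1, 1, 1); (3, 0, 0, 0))


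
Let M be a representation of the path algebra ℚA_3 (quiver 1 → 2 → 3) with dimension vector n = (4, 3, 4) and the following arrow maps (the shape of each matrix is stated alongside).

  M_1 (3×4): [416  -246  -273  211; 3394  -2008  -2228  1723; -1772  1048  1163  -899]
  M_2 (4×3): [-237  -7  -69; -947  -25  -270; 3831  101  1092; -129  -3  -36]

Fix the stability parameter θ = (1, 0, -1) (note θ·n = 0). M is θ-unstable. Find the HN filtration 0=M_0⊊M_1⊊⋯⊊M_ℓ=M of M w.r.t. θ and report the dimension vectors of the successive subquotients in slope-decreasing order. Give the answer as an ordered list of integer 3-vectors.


Interval decomposition of M: I[1,1], I[1,2], I[1,3]^2, I[3,3]^2.
HN type (ℓ=4): μ^(1)=1; μ^(2)=1/2; μ^(3)=0; μ^(4)=-1

((1, 0, 0); (1, 1, 0); (2, 2, 2); (0, 0, 2))


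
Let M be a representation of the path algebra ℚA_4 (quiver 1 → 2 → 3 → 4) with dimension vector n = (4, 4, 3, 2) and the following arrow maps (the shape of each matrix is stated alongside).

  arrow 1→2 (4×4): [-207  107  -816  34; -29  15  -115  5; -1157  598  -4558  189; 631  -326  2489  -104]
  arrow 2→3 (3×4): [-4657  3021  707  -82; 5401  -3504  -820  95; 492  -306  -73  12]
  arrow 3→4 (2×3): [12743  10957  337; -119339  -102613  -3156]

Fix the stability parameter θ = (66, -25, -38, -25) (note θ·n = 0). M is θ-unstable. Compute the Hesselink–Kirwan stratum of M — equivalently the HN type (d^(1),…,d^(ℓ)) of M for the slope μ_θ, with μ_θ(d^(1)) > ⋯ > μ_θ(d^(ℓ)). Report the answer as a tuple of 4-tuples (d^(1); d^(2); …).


Interval decomposition of M: I[1,1], I[1,3], I[1,4]^2, I[2,2].
HN type (ℓ=4): μ^(1)=66; μ^(2)=1; μ^(3)=-11/2; μ^(4)=-25

((1, 0, 0, 0); (1, 1, 1, 0); (2, 2, 2, 2); (0, 1, 0, 0))


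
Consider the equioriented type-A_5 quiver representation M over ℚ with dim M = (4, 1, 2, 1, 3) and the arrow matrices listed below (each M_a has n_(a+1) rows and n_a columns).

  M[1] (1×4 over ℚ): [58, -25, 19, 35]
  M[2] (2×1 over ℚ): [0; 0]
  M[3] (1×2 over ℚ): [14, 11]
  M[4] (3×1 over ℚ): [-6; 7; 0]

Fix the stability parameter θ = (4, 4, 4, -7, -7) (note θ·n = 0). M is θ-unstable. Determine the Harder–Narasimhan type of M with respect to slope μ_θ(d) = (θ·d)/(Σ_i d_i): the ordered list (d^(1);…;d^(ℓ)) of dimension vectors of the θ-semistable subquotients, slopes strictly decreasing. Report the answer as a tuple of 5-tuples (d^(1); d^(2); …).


Via rank(M_{q-1}∘⋯∘M_p): M ≅ I[1,1]^3, I[1,2], I[3,3], I[3,5], I[5,5]^2.
μ_θ-semistable layers: μ^(1)=4; μ^(2)=-10/3; μ^(3)=-7

((4, 1, 1, 0, 0); (0, 0, 1, 1, 1); (0, 0, 0, 0, 2))


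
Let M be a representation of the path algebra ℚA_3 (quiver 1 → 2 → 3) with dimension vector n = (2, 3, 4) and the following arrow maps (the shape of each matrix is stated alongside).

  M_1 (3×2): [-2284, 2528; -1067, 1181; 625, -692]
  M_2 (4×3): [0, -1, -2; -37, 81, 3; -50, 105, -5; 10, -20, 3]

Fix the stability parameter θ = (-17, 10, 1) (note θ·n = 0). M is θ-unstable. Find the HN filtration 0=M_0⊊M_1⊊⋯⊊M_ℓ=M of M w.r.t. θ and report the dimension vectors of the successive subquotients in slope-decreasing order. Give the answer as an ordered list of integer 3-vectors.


Barcode: M ≅ I[1,3]^2, I[2,3], I[3,3]. HN layers by μ_θ (3 steps, strictly decreasing):
  μ^(1)=11/2; μ^(2)=1; μ^(3)=-17

((0, 3, 3); (0, 0, 1); (2, 0, 0))


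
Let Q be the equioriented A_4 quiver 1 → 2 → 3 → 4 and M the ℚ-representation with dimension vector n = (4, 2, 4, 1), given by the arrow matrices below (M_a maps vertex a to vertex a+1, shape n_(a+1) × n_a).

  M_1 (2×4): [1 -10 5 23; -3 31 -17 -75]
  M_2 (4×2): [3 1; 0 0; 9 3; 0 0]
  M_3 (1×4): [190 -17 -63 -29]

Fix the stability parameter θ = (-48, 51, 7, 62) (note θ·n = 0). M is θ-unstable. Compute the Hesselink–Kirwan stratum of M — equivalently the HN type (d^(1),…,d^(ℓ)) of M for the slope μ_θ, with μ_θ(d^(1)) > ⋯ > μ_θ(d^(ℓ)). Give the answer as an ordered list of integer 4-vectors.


Via rank(M_{q-1}∘⋯∘M_p): M ≅ I[1,1]^2, I[1,2], I[1,4], I[3,3]^3.
μ_θ-semistable layers: μ^(1)=62; μ^(2)=51; μ^(3)=29; μ^(4)=7; μ^(5)=-48

((0, 0, 0, 1); (0, 1, 0, 0); (0, 1, 1, 0); (0, 0, 3, 0); (4, 0, 0, 0))


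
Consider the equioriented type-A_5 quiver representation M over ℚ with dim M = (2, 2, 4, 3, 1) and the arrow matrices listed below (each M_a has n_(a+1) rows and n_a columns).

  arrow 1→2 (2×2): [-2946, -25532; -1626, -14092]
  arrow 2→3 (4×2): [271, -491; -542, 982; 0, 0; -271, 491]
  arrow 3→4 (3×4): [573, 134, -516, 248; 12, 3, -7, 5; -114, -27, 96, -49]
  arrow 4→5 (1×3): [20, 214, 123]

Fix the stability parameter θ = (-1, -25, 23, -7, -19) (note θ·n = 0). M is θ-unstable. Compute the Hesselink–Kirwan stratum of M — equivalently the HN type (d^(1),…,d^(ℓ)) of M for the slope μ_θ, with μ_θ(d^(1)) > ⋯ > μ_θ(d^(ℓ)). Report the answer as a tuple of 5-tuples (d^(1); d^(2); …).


Barcode: M ≅ I[1,1], I[1,2], I[2,5], I[3,3], I[3,4]^2. HN layers by μ_θ (5 steps, strictly decreasing):
  μ^(1)=23; μ^(2)=8; μ^(3)=-1; μ^(4)=-13; μ^(5)=-25

((0, 0, 1, 0, 0); (0, 0, 2, 2, 0); (1, 0, 1, 1, 1); (1, 1, 0, 0, 0); (0, 1, 0, 0, 0))


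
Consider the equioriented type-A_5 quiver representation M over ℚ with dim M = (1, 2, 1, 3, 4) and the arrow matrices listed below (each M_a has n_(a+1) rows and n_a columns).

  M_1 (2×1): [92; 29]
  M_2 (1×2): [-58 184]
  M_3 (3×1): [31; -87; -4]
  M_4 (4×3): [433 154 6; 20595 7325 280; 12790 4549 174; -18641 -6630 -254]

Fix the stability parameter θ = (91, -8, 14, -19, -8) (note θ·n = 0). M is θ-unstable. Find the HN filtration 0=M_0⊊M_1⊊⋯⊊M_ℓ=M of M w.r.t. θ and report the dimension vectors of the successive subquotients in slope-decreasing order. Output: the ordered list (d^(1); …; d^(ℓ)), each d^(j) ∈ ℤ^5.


Barcode: M ≅ I[1,2], I[2,5], I[4,4], I[4,5], I[5,5]^2. HN layers by μ_θ (4 steps, strictly decreasing):
  μ^(1)=83/2; μ^(2)=-13/3; μ^(3)=-8; μ^(4)=-19

((1, 1, 0, 0, 0); (0, 0, 1, 1, 1); (0, 1, 0, 0, 3); (0, 0, 0, 2, 0))


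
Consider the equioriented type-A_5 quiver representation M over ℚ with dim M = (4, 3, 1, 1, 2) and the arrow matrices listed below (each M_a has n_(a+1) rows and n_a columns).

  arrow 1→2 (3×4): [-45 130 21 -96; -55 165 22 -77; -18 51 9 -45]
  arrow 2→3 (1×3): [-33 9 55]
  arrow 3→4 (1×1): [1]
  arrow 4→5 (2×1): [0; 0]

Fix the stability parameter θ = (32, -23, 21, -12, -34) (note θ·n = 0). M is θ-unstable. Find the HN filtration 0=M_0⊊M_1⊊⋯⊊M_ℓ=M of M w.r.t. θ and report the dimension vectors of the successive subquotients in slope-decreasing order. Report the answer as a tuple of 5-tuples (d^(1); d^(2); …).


Via rank(M_{q-1}∘⋯∘M_p): M ≅ I[1,1]^2, I[1,2]^2, I[2,4], I[5,5]^2.
μ_θ-semistable layers: μ^(1)=32; μ^(2)=9/2; μ^(3)=-23; μ^(4)=-34

((2, 0, 0, 0, 0); (2, 2, 1, 1, 0); (0, 1, 0, 0, 0); (0, 0, 0, 0, 2))


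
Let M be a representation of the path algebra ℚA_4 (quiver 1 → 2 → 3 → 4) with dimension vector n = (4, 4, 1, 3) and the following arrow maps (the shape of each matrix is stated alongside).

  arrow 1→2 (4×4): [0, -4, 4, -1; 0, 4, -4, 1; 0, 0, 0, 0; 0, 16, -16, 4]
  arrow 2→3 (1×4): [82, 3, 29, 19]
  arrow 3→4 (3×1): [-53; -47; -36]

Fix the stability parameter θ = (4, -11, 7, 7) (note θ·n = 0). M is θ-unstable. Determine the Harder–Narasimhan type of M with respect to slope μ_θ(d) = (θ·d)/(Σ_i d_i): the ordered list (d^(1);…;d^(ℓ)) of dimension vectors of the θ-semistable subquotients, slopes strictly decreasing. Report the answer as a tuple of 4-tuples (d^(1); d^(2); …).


Interval decomposition of M: I[1,1]^3, I[1,4], I[2,2]^3, I[4,4]^2.
HN type (ℓ=4): μ^(1)=7; μ^(2)=4; μ^(3)=-7/2; μ^(4)=-11

((0, 0, 1, 3); (3, 0, 0, 0); (1, 1, 0, 0); (0, 3, 0, 0))


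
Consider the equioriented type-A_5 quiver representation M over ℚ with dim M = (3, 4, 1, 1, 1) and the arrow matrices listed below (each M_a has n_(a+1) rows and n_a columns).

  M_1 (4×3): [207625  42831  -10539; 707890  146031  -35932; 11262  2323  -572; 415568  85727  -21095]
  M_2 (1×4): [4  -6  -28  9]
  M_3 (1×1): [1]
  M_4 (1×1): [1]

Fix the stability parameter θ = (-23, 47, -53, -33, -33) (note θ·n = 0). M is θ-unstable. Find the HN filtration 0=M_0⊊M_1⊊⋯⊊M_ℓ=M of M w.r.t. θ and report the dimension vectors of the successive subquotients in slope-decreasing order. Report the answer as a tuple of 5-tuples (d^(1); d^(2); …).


Via rank(M_{q-1}∘⋯∘M_p): M ≅ I[1,2]^2, I[1,5], I[2,2].
μ_θ-semistable layers: μ^(1)=47; μ^(2)=-18; μ^(3)=-23

((0, 3, 0, 0, 0); (0, 1, 1, 1, 1); (3, 0, 0, 0, 0))


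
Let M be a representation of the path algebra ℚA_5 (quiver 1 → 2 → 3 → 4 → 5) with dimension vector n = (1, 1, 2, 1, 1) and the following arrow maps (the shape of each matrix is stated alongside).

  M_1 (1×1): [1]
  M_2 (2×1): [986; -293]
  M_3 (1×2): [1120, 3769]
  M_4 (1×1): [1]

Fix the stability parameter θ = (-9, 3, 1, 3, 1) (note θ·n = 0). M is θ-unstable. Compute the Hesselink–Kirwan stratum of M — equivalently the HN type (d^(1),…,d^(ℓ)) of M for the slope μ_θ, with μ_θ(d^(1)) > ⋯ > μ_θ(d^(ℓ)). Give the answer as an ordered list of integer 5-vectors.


Interval decomposition of M: I[1,5], I[3,3].
HN type (ℓ=3): μ^(1)=2; μ^(2)=1; μ^(3)=-9

((0, 1, 1, 1, 1); (0, 0, 1, 0, 0); (1, 0, 0, 0, 0))


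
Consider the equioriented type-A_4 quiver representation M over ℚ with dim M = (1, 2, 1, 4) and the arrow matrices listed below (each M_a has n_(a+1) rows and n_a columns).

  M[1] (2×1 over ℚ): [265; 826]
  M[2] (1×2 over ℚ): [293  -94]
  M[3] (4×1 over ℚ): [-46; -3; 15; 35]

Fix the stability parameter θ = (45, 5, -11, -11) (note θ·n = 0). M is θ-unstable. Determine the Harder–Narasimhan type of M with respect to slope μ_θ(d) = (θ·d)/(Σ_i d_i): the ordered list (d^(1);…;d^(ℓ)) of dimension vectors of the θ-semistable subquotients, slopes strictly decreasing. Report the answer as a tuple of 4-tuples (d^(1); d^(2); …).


Barcode: M ≅ I[1,4], I[2,2], I[4,4]^3. HN layers by μ_θ (3 steps, strictly decreasing):
  μ^(1)=7; μ^(2)=5; μ^(3)=-11

((1, 1, 1, 1); (0, 1, 0, 0); (0, 0, 0, 3))


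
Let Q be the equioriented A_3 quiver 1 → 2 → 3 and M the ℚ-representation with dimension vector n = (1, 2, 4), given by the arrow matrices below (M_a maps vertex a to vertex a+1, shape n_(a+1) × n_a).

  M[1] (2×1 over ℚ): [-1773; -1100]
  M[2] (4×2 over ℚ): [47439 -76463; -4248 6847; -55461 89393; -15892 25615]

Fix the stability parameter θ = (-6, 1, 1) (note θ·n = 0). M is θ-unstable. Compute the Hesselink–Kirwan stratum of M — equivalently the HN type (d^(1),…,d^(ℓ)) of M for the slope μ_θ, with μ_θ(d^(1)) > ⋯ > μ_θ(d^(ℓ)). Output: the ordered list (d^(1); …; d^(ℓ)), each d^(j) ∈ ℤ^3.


Interval decomposition of M: I[1,3], I[2,3], I[3,3]^2.
HN type (ℓ=2): μ^(1)=1; μ^(2)=-6

((0, 2, 4); (1, 0, 0))


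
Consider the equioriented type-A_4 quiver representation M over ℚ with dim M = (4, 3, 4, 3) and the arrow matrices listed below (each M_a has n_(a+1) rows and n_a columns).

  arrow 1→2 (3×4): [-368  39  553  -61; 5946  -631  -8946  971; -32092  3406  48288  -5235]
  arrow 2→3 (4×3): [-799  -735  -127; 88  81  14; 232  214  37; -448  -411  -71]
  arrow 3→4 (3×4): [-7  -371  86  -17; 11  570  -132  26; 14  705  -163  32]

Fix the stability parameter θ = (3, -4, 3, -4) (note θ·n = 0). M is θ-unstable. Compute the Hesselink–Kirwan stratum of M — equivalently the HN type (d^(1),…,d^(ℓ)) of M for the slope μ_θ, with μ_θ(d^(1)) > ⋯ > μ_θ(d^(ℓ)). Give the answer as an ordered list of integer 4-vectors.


Barcode: M ≅ I[1,1], I[1,4]^3, I[3,3]. HN layers by μ_θ (2 steps, strictly decreasing):
  μ^(1)=3; μ^(2)=-1/2

((1, 0, 1, 0); (3, 3, 3, 3))


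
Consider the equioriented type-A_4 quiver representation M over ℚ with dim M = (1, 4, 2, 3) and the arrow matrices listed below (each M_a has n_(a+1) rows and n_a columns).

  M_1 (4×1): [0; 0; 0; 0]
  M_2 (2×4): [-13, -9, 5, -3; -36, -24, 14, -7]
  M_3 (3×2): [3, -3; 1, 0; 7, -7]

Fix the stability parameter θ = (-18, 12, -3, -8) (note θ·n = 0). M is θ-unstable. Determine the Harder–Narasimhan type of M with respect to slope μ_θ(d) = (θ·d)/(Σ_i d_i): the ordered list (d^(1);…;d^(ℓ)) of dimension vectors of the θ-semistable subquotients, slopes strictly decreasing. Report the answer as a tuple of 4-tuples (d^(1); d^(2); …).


Interval decomposition of M: I[1,1], I[2,2]^2, I[2,4]^2, I[4,4].
HN type (ℓ=4): μ^(1)=12; μ^(2)=1/3; μ^(3)=-8; μ^(4)=-18

((0, 2, 0, 0); (0, 2, 2, 2); (0, 0, 0, 1); (1, 0, 0, 0))


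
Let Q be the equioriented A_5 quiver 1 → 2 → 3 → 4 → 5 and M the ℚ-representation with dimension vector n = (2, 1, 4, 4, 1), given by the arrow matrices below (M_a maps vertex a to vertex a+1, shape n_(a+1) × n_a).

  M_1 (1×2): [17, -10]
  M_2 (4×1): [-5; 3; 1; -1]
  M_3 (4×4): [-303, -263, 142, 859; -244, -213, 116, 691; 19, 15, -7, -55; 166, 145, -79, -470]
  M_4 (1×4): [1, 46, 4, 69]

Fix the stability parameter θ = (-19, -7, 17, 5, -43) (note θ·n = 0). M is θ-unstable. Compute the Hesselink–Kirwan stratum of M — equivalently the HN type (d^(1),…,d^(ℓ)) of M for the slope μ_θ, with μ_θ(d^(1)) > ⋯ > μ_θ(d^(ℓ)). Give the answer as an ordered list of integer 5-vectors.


Barcode: M ≅ I[1,1], I[1,5], I[3,4]^3. HN layers by μ_θ (3 steps, strictly decreasing):
  μ^(1)=11; μ^(2)=-7; μ^(3)=-19

((0, 0, 3, 3, 0); (0, 1, 1, 1, 1); (2, 0, 0, 0, 0))


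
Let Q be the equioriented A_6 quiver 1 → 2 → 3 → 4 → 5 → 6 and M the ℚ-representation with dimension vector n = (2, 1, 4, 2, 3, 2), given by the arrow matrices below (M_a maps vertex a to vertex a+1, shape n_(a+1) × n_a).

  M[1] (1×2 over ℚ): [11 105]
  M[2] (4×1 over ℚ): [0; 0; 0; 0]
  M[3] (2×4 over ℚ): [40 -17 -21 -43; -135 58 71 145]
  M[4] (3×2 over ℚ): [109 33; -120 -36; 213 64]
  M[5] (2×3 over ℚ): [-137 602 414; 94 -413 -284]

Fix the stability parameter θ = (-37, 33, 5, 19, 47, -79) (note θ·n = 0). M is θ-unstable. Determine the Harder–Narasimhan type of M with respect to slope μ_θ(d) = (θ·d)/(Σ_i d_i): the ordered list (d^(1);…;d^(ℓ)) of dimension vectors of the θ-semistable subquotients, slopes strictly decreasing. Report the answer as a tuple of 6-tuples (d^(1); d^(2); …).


Barcode: M ≅ I[1,1], I[1,2], I[3,3]^2, I[3,6]^2, I[5,5]. HN layers by μ_θ (5 steps, strictly decreasing):
  μ^(1)=47; μ^(2)=33; μ^(3)=5; μ^(4)=-2; μ^(5)=-37

((0, 0, 0, 0, 1, 0); (0, 1, 0, 0, 0, 0); (0, 0, 2, 0, 0, 0); (0, 0, 2, 2, 2, 2); (2, 0, 0, 0, 0, 0))


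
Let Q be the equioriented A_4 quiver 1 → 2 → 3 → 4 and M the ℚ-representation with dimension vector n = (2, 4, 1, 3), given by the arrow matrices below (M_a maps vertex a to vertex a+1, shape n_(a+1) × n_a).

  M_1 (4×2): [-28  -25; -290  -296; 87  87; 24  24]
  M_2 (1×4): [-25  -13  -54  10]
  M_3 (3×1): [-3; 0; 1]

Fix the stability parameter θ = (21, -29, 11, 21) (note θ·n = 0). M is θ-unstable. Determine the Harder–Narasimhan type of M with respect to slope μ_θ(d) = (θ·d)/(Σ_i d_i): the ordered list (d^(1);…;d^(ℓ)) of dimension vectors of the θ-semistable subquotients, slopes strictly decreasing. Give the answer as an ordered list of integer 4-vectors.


Barcode: M ≅ I[1,2], I[1,4], I[2,2]^2, I[4,4]^2. HN layers by μ_θ (4 steps, strictly decreasing):
  μ^(1)=21; μ^(2)=11; μ^(3)=-4; μ^(4)=-29

((0, 0, 0, 3); (0, 0, 1, 0); (2, 2, 0, 0); (0, 2, 0, 0))


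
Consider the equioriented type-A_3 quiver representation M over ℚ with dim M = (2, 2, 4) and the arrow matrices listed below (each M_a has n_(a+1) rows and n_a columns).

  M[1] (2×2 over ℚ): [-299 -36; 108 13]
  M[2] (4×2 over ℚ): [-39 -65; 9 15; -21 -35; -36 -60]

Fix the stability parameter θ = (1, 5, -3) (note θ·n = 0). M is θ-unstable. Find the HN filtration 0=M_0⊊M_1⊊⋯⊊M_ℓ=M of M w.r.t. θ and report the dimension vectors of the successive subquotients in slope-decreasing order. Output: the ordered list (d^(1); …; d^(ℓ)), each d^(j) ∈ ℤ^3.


Via rank(M_{q-1}∘⋯∘M_p): M ≅ I[1,2], I[1,3], I[3,3]^3.
μ_θ-semistable layers: μ^(1)=5; μ^(2)=1; μ^(3)=-3

((0, 1, 0); (2, 1, 1); (0, 0, 3))


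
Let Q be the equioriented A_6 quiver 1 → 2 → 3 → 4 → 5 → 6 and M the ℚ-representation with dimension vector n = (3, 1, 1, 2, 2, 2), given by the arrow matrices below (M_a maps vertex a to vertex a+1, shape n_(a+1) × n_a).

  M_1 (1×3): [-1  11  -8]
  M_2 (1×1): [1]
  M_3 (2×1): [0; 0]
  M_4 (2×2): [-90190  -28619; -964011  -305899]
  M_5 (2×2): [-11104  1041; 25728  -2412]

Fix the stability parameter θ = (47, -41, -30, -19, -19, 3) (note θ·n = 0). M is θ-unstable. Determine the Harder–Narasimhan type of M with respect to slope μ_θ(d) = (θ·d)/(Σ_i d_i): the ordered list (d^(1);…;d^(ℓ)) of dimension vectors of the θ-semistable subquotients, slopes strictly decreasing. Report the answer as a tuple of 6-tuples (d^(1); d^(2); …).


Interval decomposition of M: I[1,1]^2, I[1,3], I[4,5], I[4,6], I[6,6].
HN type (ℓ=4): μ^(1)=47; μ^(2)=3; μ^(3)=-8; μ^(4)=-19

((2, 0, 0, 0, 0, 0); (0, 0, 0, 0, 0, 2); (1, 1, 1, 0, 0, 0); (0, 0, 0, 2, 2, 0))


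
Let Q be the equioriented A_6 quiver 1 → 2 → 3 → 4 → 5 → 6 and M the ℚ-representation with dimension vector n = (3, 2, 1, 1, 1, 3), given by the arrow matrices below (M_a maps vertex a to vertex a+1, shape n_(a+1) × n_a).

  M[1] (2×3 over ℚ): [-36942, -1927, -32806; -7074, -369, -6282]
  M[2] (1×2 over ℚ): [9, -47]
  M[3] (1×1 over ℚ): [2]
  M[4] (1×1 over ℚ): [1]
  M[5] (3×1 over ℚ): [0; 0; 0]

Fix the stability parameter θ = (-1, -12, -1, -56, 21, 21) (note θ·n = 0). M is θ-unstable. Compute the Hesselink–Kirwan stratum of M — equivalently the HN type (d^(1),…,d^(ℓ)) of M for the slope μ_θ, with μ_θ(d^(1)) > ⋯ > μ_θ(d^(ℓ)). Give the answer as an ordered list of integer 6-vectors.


Interval decomposition of M: I[1,1]^2, I[1,2], I[2,5], I[6,6]^3.
HN type (ℓ=4): μ^(1)=21; μ^(2)=-1; μ^(3)=-13/2; μ^(4)=-23

((0, 0, 0, 0, 1, 3); (2, 0, 0, 0, 0, 0); (1, 1, 0, 0, 0, 0); (0, 1, 1, 1, 0, 0))


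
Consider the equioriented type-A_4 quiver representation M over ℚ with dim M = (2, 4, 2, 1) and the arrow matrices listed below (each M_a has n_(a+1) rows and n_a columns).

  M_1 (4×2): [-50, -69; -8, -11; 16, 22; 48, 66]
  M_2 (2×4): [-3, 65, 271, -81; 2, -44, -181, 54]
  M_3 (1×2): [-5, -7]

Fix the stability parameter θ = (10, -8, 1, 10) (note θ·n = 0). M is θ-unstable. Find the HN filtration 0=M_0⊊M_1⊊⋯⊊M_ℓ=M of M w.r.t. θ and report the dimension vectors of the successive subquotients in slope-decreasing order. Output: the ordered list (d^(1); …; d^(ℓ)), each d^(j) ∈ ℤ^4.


Via rank(M_{q-1}∘⋯∘M_p): M ≅ I[1,2], I[1,4], I[2,2], I[2,3].
μ_θ-semistable layers: μ^(1)=10; μ^(2)=1; μ^(3)=-8

((0, 0, 0, 1); (2, 2, 2, 0); (0, 2, 0, 0))


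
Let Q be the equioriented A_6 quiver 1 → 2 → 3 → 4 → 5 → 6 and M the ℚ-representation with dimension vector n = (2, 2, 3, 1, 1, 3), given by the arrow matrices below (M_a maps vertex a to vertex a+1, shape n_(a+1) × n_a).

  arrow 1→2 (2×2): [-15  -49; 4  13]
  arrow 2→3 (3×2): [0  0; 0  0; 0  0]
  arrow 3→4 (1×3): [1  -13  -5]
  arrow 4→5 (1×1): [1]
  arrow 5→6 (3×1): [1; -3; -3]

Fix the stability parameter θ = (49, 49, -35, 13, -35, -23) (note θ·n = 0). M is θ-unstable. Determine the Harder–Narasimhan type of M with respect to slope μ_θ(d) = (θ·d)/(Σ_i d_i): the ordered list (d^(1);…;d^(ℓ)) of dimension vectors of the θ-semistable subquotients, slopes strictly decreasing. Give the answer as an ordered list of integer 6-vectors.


Barcode: M ≅ I[1,2]^2, I[3,3]^2, I[3,6], I[6,6]^2. HN layers by μ_θ (4 steps, strictly decreasing):
  μ^(1)=49; μ^(2)=-15; μ^(3)=-23; μ^(4)=-35

((2, 2, 0, 0, 0, 0); (0, 0, 0, 1, 1, 1); (0, 0, 0, 0, 0, 2); (0, 0, 3, 0, 0, 0))


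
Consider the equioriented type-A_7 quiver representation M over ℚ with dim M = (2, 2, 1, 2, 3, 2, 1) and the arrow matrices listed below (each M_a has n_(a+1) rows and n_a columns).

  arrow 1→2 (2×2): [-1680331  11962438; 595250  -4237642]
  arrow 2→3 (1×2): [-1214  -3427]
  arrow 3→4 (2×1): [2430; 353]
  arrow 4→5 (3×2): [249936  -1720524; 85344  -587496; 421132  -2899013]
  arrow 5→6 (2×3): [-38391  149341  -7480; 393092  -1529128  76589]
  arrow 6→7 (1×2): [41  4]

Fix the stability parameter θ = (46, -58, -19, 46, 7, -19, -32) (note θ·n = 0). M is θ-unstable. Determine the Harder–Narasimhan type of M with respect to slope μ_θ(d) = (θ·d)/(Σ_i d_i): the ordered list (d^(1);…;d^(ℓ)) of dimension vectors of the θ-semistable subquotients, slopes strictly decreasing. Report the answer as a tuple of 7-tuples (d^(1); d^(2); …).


Interval decomposition of M: I[1,2], I[1,6], I[4,4], I[5,5], I[5,7].
HN type (ℓ=6): μ^(1)=46; μ^(2)=34/3; μ^(3)=7; μ^(4)=-6; μ^(5)=-31/3; μ^(6)=-44/3

((0, 0, 0, 1, 0, 0, 0); (0, 0, 0, 1, 1, 1, 0); (0, 0, 0, 0, 1, 0, 0); (1, 1, 0, 0, 0, 0, 0); (1, 1, 1, 0, 0, 0, 0); (0, 0, 0, 0, 1, 1, 1))


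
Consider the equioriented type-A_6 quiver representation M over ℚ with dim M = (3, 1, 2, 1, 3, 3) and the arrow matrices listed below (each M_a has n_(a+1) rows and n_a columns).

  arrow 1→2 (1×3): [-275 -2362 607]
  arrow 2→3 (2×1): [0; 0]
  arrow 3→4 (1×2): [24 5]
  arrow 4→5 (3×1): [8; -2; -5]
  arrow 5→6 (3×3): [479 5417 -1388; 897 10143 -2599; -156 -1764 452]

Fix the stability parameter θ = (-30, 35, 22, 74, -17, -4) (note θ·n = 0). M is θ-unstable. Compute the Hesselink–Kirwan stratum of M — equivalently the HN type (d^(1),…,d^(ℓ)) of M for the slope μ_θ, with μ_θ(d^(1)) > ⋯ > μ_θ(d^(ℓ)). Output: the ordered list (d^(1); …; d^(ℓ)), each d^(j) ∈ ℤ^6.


Interval decomposition of M: I[1,1]^2, I[1,2], I[3,3], I[3,6], I[5,5], I[5,6], I[6,6].
HN type (ℓ=6): μ^(1)=35; μ^(2)=22; μ^(3)=75/4; μ^(4)=-4; μ^(5)=-17; μ^(6)=-30

((0, 1, 0, 0, 0, 0); (0, 0, 1, 0, 0, 0); (0, 0, 1, 1, 1, 1); (0, 0, 0, 0, 0, 2); (0, 0, 0, 0, 2, 0); (3, 0, 0, 0, 0, 0))


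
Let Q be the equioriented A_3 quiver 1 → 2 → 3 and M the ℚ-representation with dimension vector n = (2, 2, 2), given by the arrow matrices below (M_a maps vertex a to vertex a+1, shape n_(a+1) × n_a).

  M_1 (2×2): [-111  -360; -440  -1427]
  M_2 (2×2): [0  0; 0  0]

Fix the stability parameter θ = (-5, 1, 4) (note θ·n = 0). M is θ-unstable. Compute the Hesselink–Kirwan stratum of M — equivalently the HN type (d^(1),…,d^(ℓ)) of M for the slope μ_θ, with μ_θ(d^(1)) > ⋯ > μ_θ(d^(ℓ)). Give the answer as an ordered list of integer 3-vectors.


Interval decomposition of M: I[1,2]^2, I[3,3]^2.
HN type (ℓ=3): μ^(1)=4; μ^(2)=1; μ^(3)=-5

((0, 0, 2); (0, 2, 0); (2, 0, 0))


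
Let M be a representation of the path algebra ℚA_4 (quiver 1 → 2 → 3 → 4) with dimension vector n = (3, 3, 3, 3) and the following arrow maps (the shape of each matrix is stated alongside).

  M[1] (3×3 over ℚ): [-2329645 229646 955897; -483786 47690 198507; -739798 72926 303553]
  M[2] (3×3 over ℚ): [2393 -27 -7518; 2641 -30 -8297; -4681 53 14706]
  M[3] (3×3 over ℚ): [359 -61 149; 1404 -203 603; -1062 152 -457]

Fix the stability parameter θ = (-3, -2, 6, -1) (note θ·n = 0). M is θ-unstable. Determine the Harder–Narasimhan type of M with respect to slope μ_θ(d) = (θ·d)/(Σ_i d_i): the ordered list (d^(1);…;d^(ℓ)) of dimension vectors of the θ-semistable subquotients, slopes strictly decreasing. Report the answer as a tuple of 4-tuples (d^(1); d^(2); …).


Interval decomposition of M: I[1,1], I[1,4]^2, I[2,4].
HN type (ℓ=3): μ^(1)=5/2; μ^(2)=-2; μ^(3)=-3

((0, 0, 3, 3); (0, 3, 0, 0); (3, 0, 0, 0))


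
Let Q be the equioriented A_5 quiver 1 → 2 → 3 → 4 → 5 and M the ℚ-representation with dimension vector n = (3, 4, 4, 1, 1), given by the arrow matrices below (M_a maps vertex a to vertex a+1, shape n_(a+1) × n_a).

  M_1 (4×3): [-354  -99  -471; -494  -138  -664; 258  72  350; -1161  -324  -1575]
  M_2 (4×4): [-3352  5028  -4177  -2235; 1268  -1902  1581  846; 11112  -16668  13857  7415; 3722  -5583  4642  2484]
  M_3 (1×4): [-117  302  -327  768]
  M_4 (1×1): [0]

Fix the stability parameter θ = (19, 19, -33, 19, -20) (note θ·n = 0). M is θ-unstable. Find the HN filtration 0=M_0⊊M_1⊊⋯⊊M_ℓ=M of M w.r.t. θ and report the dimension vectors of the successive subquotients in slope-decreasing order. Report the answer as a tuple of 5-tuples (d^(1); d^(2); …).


Barcode: M ≅ I[1,1], I[1,2], I[1,4], I[2,3]^2, I[3,3], I[5,5]. HN layers by μ_θ (5 steps, strictly decreasing):
  μ^(1)=19; μ^(2)=5/3; μ^(3)=-7; μ^(4)=-20; μ^(5)=-33

((2, 1, 0, 1, 0); (1, 1, 1, 0, 0); (0, 2, 2, 0, 0); (0, 0, 0, 0, 1); (0, 0, 1, 0, 0))


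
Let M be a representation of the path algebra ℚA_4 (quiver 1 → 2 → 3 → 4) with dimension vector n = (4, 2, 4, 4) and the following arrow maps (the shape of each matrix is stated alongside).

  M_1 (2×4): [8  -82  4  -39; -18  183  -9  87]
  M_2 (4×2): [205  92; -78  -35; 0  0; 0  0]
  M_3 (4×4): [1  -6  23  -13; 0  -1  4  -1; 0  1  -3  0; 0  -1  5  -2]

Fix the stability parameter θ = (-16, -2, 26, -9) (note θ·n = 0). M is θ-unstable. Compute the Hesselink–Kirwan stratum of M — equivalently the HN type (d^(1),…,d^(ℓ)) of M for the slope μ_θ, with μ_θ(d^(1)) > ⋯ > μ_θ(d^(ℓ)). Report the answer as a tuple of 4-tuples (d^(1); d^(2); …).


Barcode: M ≅ I[1,1]^2, I[1,4]^2, I[3,3], I[3,4], I[4,4]. HN layers by μ_θ (5 steps, strictly decreasing):
  μ^(1)=26; μ^(2)=17/2; μ^(3)=-2; μ^(4)=-9; μ^(5)=-16

((0, 0, 1, 0); (0, 0, 3, 3); (0, 2, 0, 0); (0, 0, 0, 1); (4, 0, 0, 0))


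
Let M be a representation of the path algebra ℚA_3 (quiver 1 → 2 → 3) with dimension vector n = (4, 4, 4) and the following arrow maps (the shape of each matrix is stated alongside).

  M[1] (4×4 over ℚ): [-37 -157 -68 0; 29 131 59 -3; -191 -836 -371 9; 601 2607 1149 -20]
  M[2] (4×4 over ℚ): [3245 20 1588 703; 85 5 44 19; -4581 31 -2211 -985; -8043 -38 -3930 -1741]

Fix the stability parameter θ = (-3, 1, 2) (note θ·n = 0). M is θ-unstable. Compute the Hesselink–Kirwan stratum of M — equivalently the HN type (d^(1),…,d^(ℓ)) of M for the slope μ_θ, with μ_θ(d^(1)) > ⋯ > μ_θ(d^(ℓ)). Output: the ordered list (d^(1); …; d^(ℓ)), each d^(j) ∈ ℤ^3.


Barcode: M ≅ I[1,2], I[1,3]^3, I[3,3]. HN layers by μ_θ (3 steps, strictly decreasing):
  μ^(1)=2; μ^(2)=1; μ^(3)=-3

((0, 0, 4); (0, 4, 0); (4, 0, 0))


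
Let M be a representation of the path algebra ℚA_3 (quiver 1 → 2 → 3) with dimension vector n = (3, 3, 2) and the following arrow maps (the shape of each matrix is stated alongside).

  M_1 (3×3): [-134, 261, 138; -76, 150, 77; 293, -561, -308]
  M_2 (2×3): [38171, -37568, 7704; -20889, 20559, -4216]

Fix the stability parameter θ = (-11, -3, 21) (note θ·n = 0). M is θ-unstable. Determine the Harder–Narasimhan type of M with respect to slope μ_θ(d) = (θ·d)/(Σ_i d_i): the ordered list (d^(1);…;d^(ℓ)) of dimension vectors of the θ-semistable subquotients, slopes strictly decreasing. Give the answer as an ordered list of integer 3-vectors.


Barcode: M ≅ I[1,2], I[1,3]^2. HN layers by μ_θ (3 steps, strictly decreasing):
  μ^(1)=21; μ^(2)=-3; μ^(3)=-11

((0, 0, 2); (0, 3, 0); (3, 0, 0))


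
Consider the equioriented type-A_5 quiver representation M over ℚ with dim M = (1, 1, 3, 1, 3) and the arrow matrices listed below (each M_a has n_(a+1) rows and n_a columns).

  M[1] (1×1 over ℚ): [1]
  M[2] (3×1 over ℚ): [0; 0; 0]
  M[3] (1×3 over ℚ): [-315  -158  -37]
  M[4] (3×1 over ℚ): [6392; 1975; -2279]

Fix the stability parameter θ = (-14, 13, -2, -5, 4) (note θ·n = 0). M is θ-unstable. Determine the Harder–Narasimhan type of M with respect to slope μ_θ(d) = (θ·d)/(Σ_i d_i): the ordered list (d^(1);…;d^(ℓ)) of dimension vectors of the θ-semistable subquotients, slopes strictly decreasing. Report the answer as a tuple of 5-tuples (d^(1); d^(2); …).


Via rank(M_{q-1}∘⋯∘M_p): M ≅ I[1,2], I[3,3]^2, I[3,5], I[5,5]^2.
μ_θ-semistable layers: μ^(1)=13; μ^(2)=4; μ^(3)=-2; μ^(4)=-7/2; μ^(5)=-14

((0, 1, 0, 0, 0); (0, 0, 0, 0, 3); (0, 0, 2, 0, 0); (0, 0, 1, 1, 0); (1, 0, 0, 0, 0))


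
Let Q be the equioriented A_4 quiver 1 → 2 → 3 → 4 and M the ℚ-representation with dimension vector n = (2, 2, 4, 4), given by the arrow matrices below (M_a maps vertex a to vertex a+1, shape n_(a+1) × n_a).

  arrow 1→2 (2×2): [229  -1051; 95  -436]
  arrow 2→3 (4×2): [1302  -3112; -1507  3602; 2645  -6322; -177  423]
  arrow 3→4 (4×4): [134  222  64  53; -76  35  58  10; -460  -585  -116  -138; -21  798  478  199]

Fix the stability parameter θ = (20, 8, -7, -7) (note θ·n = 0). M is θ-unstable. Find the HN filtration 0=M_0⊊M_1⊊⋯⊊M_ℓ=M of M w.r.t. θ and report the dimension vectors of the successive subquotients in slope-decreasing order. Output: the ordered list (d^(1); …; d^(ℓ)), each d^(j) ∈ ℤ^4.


Barcode: M ≅ I[1,4]^2, I[3,4]^2. HN layers by μ_θ (2 steps, strictly decreasing):
  μ^(1)=7/2; μ^(2)=-7

((2, 2, 2, 2); (0, 0, 2, 2))


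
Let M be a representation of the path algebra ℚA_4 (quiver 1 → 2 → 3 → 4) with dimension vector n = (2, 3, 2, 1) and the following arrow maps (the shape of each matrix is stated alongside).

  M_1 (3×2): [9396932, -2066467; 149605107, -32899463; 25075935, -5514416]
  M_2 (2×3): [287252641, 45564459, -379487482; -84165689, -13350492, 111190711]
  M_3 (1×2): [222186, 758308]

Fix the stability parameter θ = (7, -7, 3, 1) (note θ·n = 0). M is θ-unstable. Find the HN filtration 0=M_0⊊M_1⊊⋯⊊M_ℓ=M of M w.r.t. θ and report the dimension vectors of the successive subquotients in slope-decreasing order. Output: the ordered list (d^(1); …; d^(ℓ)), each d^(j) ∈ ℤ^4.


Interval decomposition of M: I[1,3], I[1,4], I[2,2].
HN type (ℓ=4): μ^(1)=3; μ^(2)=2; μ^(3)=0; μ^(4)=-7

((0, 0, 1, 0); (0, 0, 1, 1); (2, 2, 0, 0); (0, 1, 0, 0))


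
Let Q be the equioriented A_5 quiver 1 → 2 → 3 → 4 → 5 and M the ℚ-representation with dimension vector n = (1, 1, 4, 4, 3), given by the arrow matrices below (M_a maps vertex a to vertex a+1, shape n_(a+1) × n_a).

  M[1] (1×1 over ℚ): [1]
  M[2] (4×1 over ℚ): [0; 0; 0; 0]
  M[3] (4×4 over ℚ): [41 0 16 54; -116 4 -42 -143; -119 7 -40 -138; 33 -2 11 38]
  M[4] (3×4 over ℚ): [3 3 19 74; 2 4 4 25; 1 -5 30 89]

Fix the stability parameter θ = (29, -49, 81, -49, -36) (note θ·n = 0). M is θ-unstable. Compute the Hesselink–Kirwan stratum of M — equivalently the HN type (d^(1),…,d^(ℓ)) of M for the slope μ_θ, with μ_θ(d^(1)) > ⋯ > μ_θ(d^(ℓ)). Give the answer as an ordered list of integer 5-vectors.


Via rank(M_{q-1}∘⋯∘M_p): M ≅ I[1,2], I[3,4], I[3,5]^3.
μ_θ-semistable layers: μ^(1)=16; μ^(2)=-4/3; μ^(3)=-10

((0, 0, 1, 1, 0); (0, 0, 3, 3, 3); (1, 1, 0, 0, 0))


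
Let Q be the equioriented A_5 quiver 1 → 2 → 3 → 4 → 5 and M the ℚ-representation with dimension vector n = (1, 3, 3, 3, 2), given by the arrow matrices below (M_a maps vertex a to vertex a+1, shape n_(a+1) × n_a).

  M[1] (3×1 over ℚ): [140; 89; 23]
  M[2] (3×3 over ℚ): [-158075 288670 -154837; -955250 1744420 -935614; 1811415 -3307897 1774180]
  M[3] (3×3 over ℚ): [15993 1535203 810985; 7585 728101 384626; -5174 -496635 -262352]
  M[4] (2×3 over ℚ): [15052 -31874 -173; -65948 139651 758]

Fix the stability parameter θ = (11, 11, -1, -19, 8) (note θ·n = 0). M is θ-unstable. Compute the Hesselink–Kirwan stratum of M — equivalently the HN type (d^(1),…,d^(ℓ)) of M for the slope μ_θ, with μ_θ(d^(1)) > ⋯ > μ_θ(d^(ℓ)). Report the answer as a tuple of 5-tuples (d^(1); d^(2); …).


Barcode: M ≅ I[1,5], I[2,2], I[2,5], I[3,4]. HN layers by μ_θ (5 steps, strictly decreasing):
  μ^(1)=11; μ^(2)=8; μ^(3)=1/2; μ^(4)=-3; μ^(5)=-10

((0, 1, 0, 0, 0); (0, 0, 0, 0, 2); (1, 1, 1, 1, 0); (0, 1, 1, 1, 0); (0, 0, 1, 1, 0))


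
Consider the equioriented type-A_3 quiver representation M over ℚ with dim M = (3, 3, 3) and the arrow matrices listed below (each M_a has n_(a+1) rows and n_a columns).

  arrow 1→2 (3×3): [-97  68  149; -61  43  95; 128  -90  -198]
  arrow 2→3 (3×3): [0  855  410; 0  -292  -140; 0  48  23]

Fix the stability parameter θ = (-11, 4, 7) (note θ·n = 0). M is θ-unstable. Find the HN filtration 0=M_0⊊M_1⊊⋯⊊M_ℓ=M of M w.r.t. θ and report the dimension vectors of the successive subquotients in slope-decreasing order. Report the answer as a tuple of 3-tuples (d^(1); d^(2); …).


Interval decomposition of M: I[1,2], I[1,3]^2, I[3,3].
HN type (ℓ=3): μ^(1)=7; μ^(2)=4; μ^(3)=-11

((0, 0, 3); (0, 3, 0); (3, 0, 0))


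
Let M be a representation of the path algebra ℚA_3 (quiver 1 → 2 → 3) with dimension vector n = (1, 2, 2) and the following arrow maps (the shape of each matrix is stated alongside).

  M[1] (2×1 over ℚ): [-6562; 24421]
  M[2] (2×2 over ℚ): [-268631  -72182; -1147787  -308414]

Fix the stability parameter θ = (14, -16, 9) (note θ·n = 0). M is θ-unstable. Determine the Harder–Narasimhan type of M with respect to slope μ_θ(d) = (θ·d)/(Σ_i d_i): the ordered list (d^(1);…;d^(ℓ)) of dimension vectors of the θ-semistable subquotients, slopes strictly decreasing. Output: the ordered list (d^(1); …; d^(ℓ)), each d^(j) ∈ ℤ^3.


Barcode: M ≅ I[1,2], I[2,3], I[3,3]. HN layers by μ_θ (3 steps, strictly decreasing):
  μ^(1)=9; μ^(2)=-1; μ^(3)=-16

((0, 0, 2); (1, 1, 0); (0, 1, 0))


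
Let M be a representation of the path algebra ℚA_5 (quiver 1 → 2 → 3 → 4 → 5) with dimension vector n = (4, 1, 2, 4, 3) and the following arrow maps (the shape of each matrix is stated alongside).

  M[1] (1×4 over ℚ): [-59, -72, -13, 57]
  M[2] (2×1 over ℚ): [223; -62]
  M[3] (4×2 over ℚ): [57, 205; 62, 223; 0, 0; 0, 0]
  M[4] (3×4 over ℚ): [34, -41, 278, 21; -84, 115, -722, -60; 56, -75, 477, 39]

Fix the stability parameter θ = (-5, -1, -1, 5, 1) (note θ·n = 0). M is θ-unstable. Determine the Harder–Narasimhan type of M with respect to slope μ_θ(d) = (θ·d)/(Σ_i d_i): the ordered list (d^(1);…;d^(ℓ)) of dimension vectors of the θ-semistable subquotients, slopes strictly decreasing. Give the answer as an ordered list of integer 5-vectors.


Barcode: M ≅ I[1,1]^3, I[1,5], I[3,5], I[4,4], I[4,5]. HN layers by μ_θ (4 steps, strictly decreasing):
  μ^(1)=5; μ^(2)=3; μ^(3)=-1; μ^(4)=-5

((0, 0, 0, 1, 0); (0, 0, 0, 3, 3); (0, 1, 2, 0, 0); (4, 0, 0, 0, 0))


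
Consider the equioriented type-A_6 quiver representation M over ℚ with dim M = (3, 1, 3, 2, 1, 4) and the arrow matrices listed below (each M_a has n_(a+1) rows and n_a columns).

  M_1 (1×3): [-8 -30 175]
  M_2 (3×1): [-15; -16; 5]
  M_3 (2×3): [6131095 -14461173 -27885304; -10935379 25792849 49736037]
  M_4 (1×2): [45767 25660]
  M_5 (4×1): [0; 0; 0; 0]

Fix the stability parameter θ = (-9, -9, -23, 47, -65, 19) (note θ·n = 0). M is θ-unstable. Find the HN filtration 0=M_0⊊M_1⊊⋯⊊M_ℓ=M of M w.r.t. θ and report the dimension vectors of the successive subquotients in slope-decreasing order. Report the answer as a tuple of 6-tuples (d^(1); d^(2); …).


Interval decomposition of M: I[1,1]^2, I[1,5], I[3,3], I[3,4], I[6,6]^4.
HN type (ℓ=5): μ^(1)=47; μ^(2)=19; μ^(3)=-9; μ^(4)=-41/3; μ^(5)=-23

((0, 0, 0, 1, 0, 0); (0, 0, 0, 0, 0, 4); (2, 0, 0, 1, 1, 0); (1, 1, 1, 0, 0, 0); (0, 0, 2, 0, 0, 0))
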